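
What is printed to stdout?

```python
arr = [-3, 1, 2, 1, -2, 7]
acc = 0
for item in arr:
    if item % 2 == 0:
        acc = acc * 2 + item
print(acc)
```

2

item=-3: not even
item=1: not even
item=2: even, acc = 0*2+2 = 2
item=1: not even
item=-2: even, acc = 2*2+(-2) = 2
item=7: not even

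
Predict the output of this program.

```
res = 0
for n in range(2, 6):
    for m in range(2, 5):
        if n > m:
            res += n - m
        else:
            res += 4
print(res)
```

34

n=2,m=2: not 2>2, res = 0+4 = 4
n=2,m=3: not 2>3, res = 4+4 = 8
n=2,m=4: not 2>4, res = 8+4 = 12
n=3,m=2: 3>2, res = 12+1 = 13
n=3,m=3: not 3>3, res = 13+4 = 17
n=3,m=4: not 3>4, res = 17+4 = 21
n=4,m=2: 4>2, res = 21+2 = 23
n=4,m=3: 4>3, res = 23+1 = 24
n=4,m=4: not 4>4, res = 24+4 = 28
n=5,m=2: 5>2, res = 28+3 = 31
n=5,m=3: 5>3, res = 31+2 = 33
n=5,m=4: 5>4, res = 33+1 = 34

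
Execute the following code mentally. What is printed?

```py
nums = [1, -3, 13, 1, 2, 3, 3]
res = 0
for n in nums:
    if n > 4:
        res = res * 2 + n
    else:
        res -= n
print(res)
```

n=1: not >4, res = 0-1 = -1
n=-3: not >4, res = (-1)-(-3) = 2
n=13: >4, res = 2*2+13 = 17
n=1: not >4, res = 17-1 = 16
n=2: not >4, res = 16-2 = 14
n=3: not >4, res = 14-3 = 11
n=3: not >4, res = 11-3 = 8

8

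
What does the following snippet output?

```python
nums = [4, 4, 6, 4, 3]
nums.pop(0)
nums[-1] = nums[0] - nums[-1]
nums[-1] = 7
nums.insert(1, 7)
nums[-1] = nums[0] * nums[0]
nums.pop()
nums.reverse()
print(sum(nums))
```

21

pop(0) removes 4 → [4, 6, 4, 3]
nums[-1] = nums[0]-nums[-1] = 4-3 = 1 → [4, 6, 4, 1]
nums[-1] = 7 → [4, 6, 4, 7]
insert 7 at 1 → [4, 7, 6, 4, 7]
nums[-1] = nums[0]*nums[0] = 4*4 = 16 → [4, 7, 6, 4, 16]
pop() removes 16 → [4, 7, 6, 4]
reverse → [4, 6, 7, 4]
sum = 21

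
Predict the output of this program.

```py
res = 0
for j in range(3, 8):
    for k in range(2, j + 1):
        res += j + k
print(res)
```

185

j=3,k=2: res = 0+5 = 5
j=3,k=3: res = 5+6 = 11
j=4,k=2: res = 11+6 = 17
j=4,k=3: res = 17+7 = 24
j=4,k=4: res = 24+8 = 32
j=5,k=2: res = 32+7 = 39
j=5,k=3: res = 39+8 = 47
j=5,k=4: res = 47+9 = 56
j=5,k=5: res = 56+10 = 66
j=6,k=2: res = 66+8 = 74
j=6,k=3: res = 74+9 = 83
j=6,k=4: res = 83+10 = 93
j=6,k=5: res = 93+11 = 104
j=6,k=6: res = 104+12 = 116
j=7,k=2: res = 116+9 = 125
j=7,k=3: res = 125+10 = 135
j=7,k=4: res = 135+11 = 146
j=7,k=5: res = 146+12 = 158
j=7,k=6: res = 158+13 = 171
j=7,k=7: res = 171+14 = 185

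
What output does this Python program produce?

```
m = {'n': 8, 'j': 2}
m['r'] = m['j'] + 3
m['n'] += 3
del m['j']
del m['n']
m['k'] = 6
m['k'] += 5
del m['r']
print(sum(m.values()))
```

11

m['r'] = m['j']+3 = 5 → {'n': 8, 'j': 2, 'r': 5}
m['n'] = 8+3 = 11 → {'n': 11, 'j': 2, 'r': 5}
del 'j' → {'n': 11, 'r': 5}
del 'n' → {'r': 5}
m['k'] = 6 → {'r': 5, 'k': 6}
m['k'] = 6+5 = 11 → {'r': 5, 'k': 11}
del 'r' → {'k': 11}
sum of values = 11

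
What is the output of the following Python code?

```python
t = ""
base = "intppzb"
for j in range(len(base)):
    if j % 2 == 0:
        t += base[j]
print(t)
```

j=0: add 'i' → 'i'
j=1: skip
j=2: add 't' → 'it'
j=3: skip
j=4: add 'p' → 'itp'
j=5: skip
j=6: add 'b' → 'itpb'

itpb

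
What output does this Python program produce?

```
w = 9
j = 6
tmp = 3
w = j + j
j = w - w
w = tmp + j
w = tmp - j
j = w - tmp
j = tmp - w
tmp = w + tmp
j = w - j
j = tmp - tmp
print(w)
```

3

w = 6+6 = 12
j = 12-12 = 0
w = 3+0 = 3
w = 3-0 = 3
j = 3-3 = 0
j = 3-3 = 0
tmp = 3+3 = 6
j = 3-0 = 3
j = 6-6 = 0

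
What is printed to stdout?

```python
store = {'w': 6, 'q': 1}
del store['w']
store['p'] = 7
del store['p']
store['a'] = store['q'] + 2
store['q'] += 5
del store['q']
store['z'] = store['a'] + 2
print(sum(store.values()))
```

del 'w' → {'q': 1}
store['p'] = 7 → {'q': 1, 'p': 7}
del 'p' → {'q': 1}
store['a'] = store['q']+2 = 3 → {'q': 1, 'a': 3}
store['q'] = 1+5 = 6 → {'q': 6, 'a': 3}
del 'q' → {'a': 3}
store['z'] = store['a']+2 = 5 → {'a': 3, 'z': 5}
sum of values = 8

8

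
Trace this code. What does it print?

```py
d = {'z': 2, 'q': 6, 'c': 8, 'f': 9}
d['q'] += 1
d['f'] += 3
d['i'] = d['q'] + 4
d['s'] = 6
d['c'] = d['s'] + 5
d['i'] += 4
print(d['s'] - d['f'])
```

d['q'] = 6+1 = 7 → {'z': 2, 'q': 7, 'c': 8, 'f': 9}
d['f'] = 9+3 = 12 → {'z': 2, 'q': 7, 'c': 8, 'f': 12}
d['i'] = d['q']+4 = 11 → {'z': 2, 'q': 7, 'c': 8, 'f': 12, 'i': 11}
d['s'] = 6 → {'z': 2, 'q': 7, 'c': 8, 'f': 12, 'i': 11, 's': 6}
d['c'] = d['s']+5 = 11 → {'z': 2, 'q': 7, 'c': 11, 'f': 12, 'i': 11, 's': 6}
d['i'] = 11+4 = 15 → {'z': 2, 'q': 7, 'c': 11, 'f': 12, 'i': 15, 's': 6}
d['s']-d['f'] = 6-12 = -6

-6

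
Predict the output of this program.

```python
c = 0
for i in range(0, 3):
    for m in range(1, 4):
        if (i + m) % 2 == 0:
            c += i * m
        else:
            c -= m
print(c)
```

i=0,m=1: odd sum, c = 0-1 = -1
i=0,m=2: even sum, c = (-1)+0 = -1
i=0,m=3: odd sum, c = (-1)-3 = -4
i=1,m=1: even sum, c = (-4)+1 = -3
i=1,m=2: odd sum, c = (-3)-2 = -5
i=1,m=3: even sum, c = (-5)+3 = -2
i=2,m=1: odd sum, c = (-2)-1 = -3
i=2,m=2: even sum, c = (-3)+4 = 1
i=2,m=3: odd sum, c = 1-3 = -2

-2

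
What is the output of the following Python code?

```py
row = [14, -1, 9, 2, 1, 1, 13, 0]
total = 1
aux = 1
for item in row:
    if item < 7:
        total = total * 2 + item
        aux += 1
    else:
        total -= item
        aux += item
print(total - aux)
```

-622

item=14: not <7, total = 1-14 = -13; aux=15
item=-1: <7, total = (-13)*2+(-1) = -27; aux=16
item=9: not <7, total = (-27)-9 = -36; aux=25
item=2: <7, total = (-36)*2+2 = -70; aux=26
item=1: <7, total = (-70)*2+1 = -139; aux=27
item=1: <7, total = (-139)*2+1 = -277; aux=28
item=13: not <7, total = (-277)-13 = -290; aux=41
item=0: <7, total = (-290)*2+0 = -580; aux=42
total-aux = (-580)-42 = -622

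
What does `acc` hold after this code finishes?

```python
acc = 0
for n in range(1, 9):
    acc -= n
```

n=1: acc = 0-1 = -1
n=2: acc = (-1)-2 = -3
n=3: acc = (-3)-3 = -6
n=4: acc = (-6)-4 = -10
n=5: acc = (-10)-5 = -15
n=6: acc = (-15)-6 = -21
n=7: acc = (-21)-7 = -28
n=8: acc = (-28)-8 = -36

-36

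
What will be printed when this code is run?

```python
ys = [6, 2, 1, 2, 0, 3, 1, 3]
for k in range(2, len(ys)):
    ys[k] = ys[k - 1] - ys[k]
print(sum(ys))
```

-10

k=2: ys[2] = 2-1 = 1 → [6, 2, 1, 2, 0, 3, 1, 3]
k=3: ys[3] = 1-2 = -1 → [6, 2, 1, -1, 0, 3, 1, 3]
k=4: ys[4] = (-1)-0 = -1 → [6, 2, 1, -1, -1, 3, 1, 3]
k=5: ys[5] = (-1)-3 = -4 → [6, 2, 1, -1, -1, -4, 1, 3]
k=6: ys[6] = (-4)-1 = -5 → [6, 2, 1, -1, -1, -4, -5, 3]
k=7: ys[7] = (-5)-3 = -8 → [6, 2, 1, -1, -1, -4, -5, -8]
sum = -10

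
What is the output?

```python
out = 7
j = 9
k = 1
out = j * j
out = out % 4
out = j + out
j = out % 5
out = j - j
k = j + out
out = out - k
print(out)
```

0

out = 9*9 = 81
out = 81%4 = 1
out = 9+1 = 10
j = 10%5 = 0
out = 0-0 = 0
k = 0+0 = 0
out = 0-0 = 0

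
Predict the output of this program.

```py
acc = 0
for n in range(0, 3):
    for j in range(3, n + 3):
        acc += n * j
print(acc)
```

n=1,j=3: acc = 0+3 = 3
n=2,j=3: acc = 3+6 = 9
n=2,j=4: acc = 9+8 = 17

17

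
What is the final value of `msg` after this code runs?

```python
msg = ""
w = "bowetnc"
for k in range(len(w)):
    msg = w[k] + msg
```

k=0: prepend 'b' → 'b'
k=1: prepend 'o' → 'ob'
k=2: prepend 'w' → 'wob'
k=3: prepend 'e' → 'ewob'
k=4: prepend 't' → 'tewob'
k=5: prepend 'n' → 'ntewob'
k=6: prepend 'c' → 'cntewob'

'cntewob'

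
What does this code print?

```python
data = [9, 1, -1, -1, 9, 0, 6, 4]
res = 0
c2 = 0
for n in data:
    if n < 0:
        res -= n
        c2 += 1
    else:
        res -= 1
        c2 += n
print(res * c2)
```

-124

n=9: not <0, res = 0-1 = -1; c2=9
n=1: not <0, res = (-1)-1 = -2; c2=10
n=-1: <0, res = (-2)-(-1) = -1; c2=11
n=-1: <0, res = (-1)-(-1) = 0; c2=12
n=9: not <0, res = 0-1 = -1; c2=21
n=0: not <0, res = (-1)-1 = -2; c2=21
n=6: not <0, res = (-2)-1 = -3; c2=27
n=4: not <0, res = (-3)-1 = -4; c2=31
res*c2 = (-4)*31 = -124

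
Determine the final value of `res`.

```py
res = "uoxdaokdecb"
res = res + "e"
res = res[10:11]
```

+ 'e' → 'uoxdaokdecbe'
slice [10:11] → 'b'

'b'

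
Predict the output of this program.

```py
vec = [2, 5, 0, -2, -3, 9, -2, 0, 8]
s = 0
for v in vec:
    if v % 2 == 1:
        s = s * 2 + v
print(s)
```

23

v=2: not odd
v=5: odd, s = 0*2+5 = 5
v=0: not odd
v=-2: not odd
v=-3: odd, s = 5*2+(-3) = 7
v=9: odd, s = 7*2+9 = 23
v=-2: not odd
v=0: not odd
v=8: not odd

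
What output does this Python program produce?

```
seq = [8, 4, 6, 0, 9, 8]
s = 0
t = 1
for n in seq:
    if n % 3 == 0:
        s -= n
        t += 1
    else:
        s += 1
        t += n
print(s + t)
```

n=8: not %3==0, s = 0+1 = 1; t=9
n=4: not %3==0, s = 1+1 = 2; t=13
n=6: %3==0, s = 2-6 = -4; t=14
n=0: %3==0, s = (-4)-0 = -4; t=15
n=9: %3==0, s = (-4)-9 = -13; t=16
n=8: not %3==0, s = (-13)+1 = -12; t=24
s+t = (-12)+24 = 12

12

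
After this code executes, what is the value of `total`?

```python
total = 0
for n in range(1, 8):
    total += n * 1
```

n=1: total = 0+1*1 = 1
n=2: total = 1+2*1 = 3
n=3: total = 3+3*1 = 6
n=4: total = 6+4*1 = 10
n=5: total = 10+5*1 = 15
n=6: total = 15+6*1 = 21
n=7: total = 21+7*1 = 28

28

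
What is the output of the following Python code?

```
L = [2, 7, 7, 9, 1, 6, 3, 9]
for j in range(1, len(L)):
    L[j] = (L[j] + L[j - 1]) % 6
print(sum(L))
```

j=1: L[1] = (7+2)%6 = 3 → [2, 3, 7, 9, 1, 6, 3, 9]
j=2: L[2] = (7+3)%6 = 4 → [2, 3, 4, 9, 1, 6, 3, 9]
j=3: L[3] = (9+4)%6 = 1 → [2, 3, 4, 1, 1, 6, 3, 9]
j=4: L[4] = (1+1)%6 = 2 → [2, 3, 4, 1, 2, 6, 3, 9]
j=5: L[5] = (6+2)%6 = 2 → [2, 3, 4, 1, 2, 2, 3, 9]
j=6: L[6] = (3+2)%6 = 5 → [2, 3, 4, 1, 2, 2, 5, 9]
j=7: L[7] = (9+5)%6 = 2 → [2, 3, 4, 1, 2, 2, 5, 2]
sum = 21

21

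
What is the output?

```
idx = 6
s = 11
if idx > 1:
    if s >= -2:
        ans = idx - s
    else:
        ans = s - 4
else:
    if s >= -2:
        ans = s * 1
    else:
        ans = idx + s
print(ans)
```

idx=6, s=11
idx > 1 is True; s >= -2 is True
→ ans = idx - s = -5

-5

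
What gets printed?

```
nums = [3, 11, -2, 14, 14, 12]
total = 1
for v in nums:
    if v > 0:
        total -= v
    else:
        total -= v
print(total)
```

-51

v=3: >0, total = 1-3 = -2
v=11: >0, total = (-2)-11 = -13
v=-2: not >0, total = (-13)-(-2) = -11
v=14: >0, total = (-11)-14 = -25
v=14: >0, total = (-25)-14 = -39
v=12: >0, total = (-39)-12 = -51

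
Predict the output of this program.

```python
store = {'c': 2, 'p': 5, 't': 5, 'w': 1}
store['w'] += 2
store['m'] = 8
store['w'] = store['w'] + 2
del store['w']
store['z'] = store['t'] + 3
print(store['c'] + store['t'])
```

store['w'] = 1+2 = 3 → {'c': 2, 'p': 5, 't': 5, 'w': 3}
store['m'] = 8 → {'c': 2, 'p': 5, 't': 5, 'w': 3, 'm': 8}
store['w'] = store['w']+2 = 5 → {'c': 2, 'p': 5, 't': 5, 'w': 5, 'm': 8}
del 'w' → {'c': 2, 'p': 5, 't': 5, 'm': 8}
store['z'] = store['t']+3 = 8 → {'c': 2, 'p': 5, 't': 5, 'm': 8, 'z': 8}
store['c']+store['t'] = 2+5 = 7

7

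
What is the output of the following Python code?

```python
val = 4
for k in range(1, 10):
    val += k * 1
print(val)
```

49

k=1: val = 4+1*1 = 5
k=2: val = 5+2*1 = 7
k=3: val = 7+3*1 = 10
k=4: val = 10+4*1 = 14
k=5: val = 14+5*1 = 19
k=6: val = 19+6*1 = 25
k=7: val = 25+7*1 = 32
k=8: val = 32+8*1 = 40
k=9: val = 40+9*1 = 49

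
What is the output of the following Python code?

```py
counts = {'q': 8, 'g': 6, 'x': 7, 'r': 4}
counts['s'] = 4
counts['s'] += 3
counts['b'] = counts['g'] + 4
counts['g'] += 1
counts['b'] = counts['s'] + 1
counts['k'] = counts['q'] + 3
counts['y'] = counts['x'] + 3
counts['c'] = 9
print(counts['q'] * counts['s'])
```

56

counts['s'] = 4 → {'q': 8, 'g': 6, 'x': 7, 'r': 4, 's': 4}
counts['s'] = 4+3 = 7 → {'q': 8, 'g': 6, 'x': 7, 'r': 4, 's': 7}
counts['b'] = counts['g']+4 = 10 → {'q': 8, 'g': 6, 'x': 7, 'r': 4, 's': 7, 'b': 10}
counts['g'] = 6+1 = 7 → {'q': 8, 'g': 7, 'x': 7, 'r': 4, 's': 7, 'b': 10}
counts['b'] = counts['s']+1 = 8 → {'q': 8, 'g': 7, 'x': 7, 'r': 4, 's': 7, 'b': 8}
counts['k'] = counts['q']+3 = 11 → {'q': 8, 'g': 7, 'x': 7, 'r': 4, 's': 7, 'b': 8, 'k': 11}
counts['y'] = counts['x']+3 = 10 → {'q': 8, 'g': 7, 'x': 7, 'r': 4, 's': 7, 'b': 8, 'k': 11, 'y': 10}
counts['c'] = 9 → {'q': 8, 'g': 7, 'x': 7, 'r': 4, 's': 7, 'b': 8, 'k': 11, 'y': 10, 'c': 9}
counts['q']*counts['s'] = 8*7 = 56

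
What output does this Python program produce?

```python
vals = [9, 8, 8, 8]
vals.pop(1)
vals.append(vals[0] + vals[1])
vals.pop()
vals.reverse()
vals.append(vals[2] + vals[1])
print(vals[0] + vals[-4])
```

16

pop(1) removes 8 → [9, 8, 8]
append vals[0]+vals[1] = 9+8 = 17 → [9, 8, 8, 17]
pop() removes 17 → [9, 8, 8]
reverse → [8, 8, 9]
append vals[2]+vals[1] = 9+8 = 17 → [8, 8, 9, 17]
vals[0]+vals[-4] = 8+8 = 16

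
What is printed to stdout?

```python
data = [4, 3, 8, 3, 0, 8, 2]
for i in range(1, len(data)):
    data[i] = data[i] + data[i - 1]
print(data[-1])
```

28

i=1: data[1] = 3+4 = 7 → [4, 7, 8, 3, 0, 8, 2]
i=2: data[2] = 8+7 = 15 → [4, 7, 15, 3, 0, 8, 2]
i=3: data[3] = 3+15 = 18 → [4, 7, 15, 18, 0, 8, 2]
i=4: data[4] = 0+18 = 18 → [4, 7, 15, 18, 18, 8, 2]
i=5: data[5] = 8+18 = 26 → [4, 7, 15, 18, 18, 26, 2]
i=6: data[6] = 2+26 = 28 → [4, 7, 15, 18, 18, 26, 28]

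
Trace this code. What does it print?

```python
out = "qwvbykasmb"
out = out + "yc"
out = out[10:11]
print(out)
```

y

+ 'yc' → 'qwvbykasmbyc'
slice [10:11] → 'y'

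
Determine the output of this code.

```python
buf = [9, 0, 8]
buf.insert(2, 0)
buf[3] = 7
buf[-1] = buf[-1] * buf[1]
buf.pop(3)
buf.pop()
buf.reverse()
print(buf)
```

insert 0 at 2 → [9, 0, 0, 8]
buf[3] = 7 → [9, 0, 0, 7]
buf[-1] = buf[-1]*buf[1] = 7*0 = 0 → [9, 0, 0, 0]
pop(3) removes 0 → [9, 0, 0]
pop() removes 0 → [9, 0]
reverse → [0, 9]

[0, 9]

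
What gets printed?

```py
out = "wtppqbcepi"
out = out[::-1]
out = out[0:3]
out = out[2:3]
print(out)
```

reverse → 'ipecbqpptw'
slice [0:3] → 'ipe'
slice [2:3] → 'e'

e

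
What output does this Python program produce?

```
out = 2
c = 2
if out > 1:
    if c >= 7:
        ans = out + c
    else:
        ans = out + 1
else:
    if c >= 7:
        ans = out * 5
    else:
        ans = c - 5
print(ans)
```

out=2, c=2
out > 1 is True; c >= 7 is False
→ ans = out + 1 = 3

3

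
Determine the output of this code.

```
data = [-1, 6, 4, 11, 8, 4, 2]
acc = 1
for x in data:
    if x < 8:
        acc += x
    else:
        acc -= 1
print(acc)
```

x=-1: <8, acc = 1+(-1) = 0
x=6: <8, acc = 0+6 = 6
x=4: <8, acc = 6+4 = 10
x=11: not <8, acc = 10-1 = 9
x=8: not <8, acc = 9-1 = 8
x=4: <8, acc = 8+4 = 12
x=2: <8, acc = 12+2 = 14

14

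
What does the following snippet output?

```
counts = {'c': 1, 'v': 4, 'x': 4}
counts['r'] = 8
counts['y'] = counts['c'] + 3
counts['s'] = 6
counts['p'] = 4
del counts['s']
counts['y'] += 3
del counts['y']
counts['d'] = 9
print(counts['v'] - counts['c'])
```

3

counts['r'] = 8 → {'c': 1, 'v': 4, 'x': 4, 'r': 8}
counts['y'] = counts['c']+3 = 4 → {'c': 1, 'v': 4, 'x': 4, 'r': 8, 'y': 4}
counts['s'] = 6 → {'c': 1, 'v': 4, 'x': 4, 'r': 8, 'y': 4, 's': 6}
counts['p'] = 4 → {'c': 1, 'v': 4, 'x': 4, 'r': 8, 'y': 4, 's': 6, 'p': 4}
del 's' → {'c': 1, 'v': 4, 'x': 4, 'r': 8, 'y': 4, 'p': 4}
counts['y'] = 4+3 = 7 → {'c': 1, 'v': 4, 'x': 4, 'r': 8, 'y': 7, 'p': 4}
del 'y' → {'c': 1, 'v': 4, 'x': 4, 'r': 8, 'p': 4}
counts['d'] = 9 → {'c': 1, 'v': 4, 'x': 4, 'r': 8, 'p': 4, 'd': 9}
counts['v']-counts['c'] = 4-1 = 3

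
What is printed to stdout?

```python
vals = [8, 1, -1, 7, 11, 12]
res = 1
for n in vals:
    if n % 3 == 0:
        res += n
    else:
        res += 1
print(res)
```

18

n=8: not %3==0, res = 1+1 = 2
n=1: not %3==0, res = 2+1 = 3
n=-1: not %3==0, res = 3+1 = 4
n=7: not %3==0, res = 4+1 = 5
n=11: not %3==0, res = 5+1 = 6
n=12: %3==0, res = 6+12 = 18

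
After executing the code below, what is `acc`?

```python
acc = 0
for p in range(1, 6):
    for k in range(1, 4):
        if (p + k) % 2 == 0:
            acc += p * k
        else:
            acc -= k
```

34

p=1,k=1: even sum, acc = 0+1 = 1
p=1,k=2: odd sum, acc = 1-2 = -1
p=1,k=3: even sum, acc = (-1)+3 = 2
p=2,k=1: odd sum, acc = 2-1 = 1
p=2,k=2: even sum, acc = 1+4 = 5
p=2,k=3: odd sum, acc = 5-3 = 2
p=3,k=1: even sum, acc = 2+3 = 5
p=3,k=2: odd sum, acc = 5-2 = 3
p=3,k=3: even sum, acc = 3+9 = 12
p=4,k=1: odd sum, acc = 12-1 = 11
p=4,k=2: even sum, acc = 11+8 = 19
p=4,k=3: odd sum, acc = 19-3 = 16
p=5,k=1: even sum, acc = 16+5 = 21
p=5,k=2: odd sum, acc = 21-2 = 19
p=5,k=3: even sum, acc = 19+15 = 34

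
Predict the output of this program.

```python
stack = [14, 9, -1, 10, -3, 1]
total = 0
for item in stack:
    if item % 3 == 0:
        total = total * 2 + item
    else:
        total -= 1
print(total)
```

6

item=14: not %3==0, total = 0-1 = -1
item=9: %3==0, total = (-1)*2+9 = 7
item=-1: not %3==0, total = 7-1 = 6
item=10: not %3==0, total = 6-1 = 5
item=-3: %3==0, total = 5*2+(-3) = 7
item=1: not %3==0, total = 7-1 = 6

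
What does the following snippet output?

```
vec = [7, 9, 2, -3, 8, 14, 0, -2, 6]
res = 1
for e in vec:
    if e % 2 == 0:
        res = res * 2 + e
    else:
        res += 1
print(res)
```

530

e=7: not even, res = 1+1 = 2
e=9: not even, res = 2+1 = 3
e=2: even, res = 3*2+2 = 8
e=-3: not even, res = 8+1 = 9
e=8: even, res = 9*2+8 = 26
e=14: even, res = 26*2+14 = 66
e=0: even, res = 66*2+0 = 132
e=-2: even, res = 132*2+(-2) = 262
e=6: even, res = 262*2+6 = 530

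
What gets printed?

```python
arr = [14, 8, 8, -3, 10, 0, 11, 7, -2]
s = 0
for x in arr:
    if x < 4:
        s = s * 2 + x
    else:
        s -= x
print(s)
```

-330

x=14: not <4, s = 0-14 = -14
x=8: not <4, s = (-14)-8 = -22
x=8: not <4, s = (-22)-8 = -30
x=-3: <4, s = (-30)*2+(-3) = -63
x=10: not <4, s = (-63)-10 = -73
x=0: <4, s = (-73)*2+0 = -146
x=11: not <4, s = (-146)-11 = -157
x=7: not <4, s = (-157)-7 = -164
x=-2: <4, s = (-164)*2+(-2) = -330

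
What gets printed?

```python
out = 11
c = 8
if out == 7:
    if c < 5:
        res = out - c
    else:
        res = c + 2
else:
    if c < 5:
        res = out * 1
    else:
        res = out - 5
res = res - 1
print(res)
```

5

out=11, c=8
out == 7 is False; c < 5 is False
→ res = out - 5 = 6
res = 6-1 = 5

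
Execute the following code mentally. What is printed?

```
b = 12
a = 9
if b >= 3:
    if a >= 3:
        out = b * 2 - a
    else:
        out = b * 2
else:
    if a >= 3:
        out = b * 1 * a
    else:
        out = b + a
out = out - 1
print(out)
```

14

b=12, a=9
b >= 3 is True; a >= 3 is True
→ out = b * 2 - a = 15
out = 15-1 = 14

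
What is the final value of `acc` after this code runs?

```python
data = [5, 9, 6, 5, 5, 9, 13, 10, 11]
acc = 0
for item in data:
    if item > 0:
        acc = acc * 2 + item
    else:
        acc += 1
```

3211

item=5: >0, acc = 0*2+5 = 5
item=9: >0, acc = 5*2+9 = 19
item=6: >0, acc = 19*2+6 = 44
item=5: >0, acc = 44*2+5 = 93
item=5: >0, acc = 93*2+5 = 191
item=9: >0, acc = 191*2+9 = 391
item=13: >0, acc = 391*2+13 = 795
item=10: >0, acc = 795*2+10 = 1600
item=11: >0, acc = 1600*2+11 = 3211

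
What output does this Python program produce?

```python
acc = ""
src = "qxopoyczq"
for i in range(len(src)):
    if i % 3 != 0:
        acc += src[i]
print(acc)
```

i=0: skip
i=1: add 'x' → 'x'
i=2: add 'o' → 'xo'
i=3: skip
i=4: add 'o' → 'xoo'
i=5: add 'y' → 'xooy'
i=6: skip
i=7: add 'z' → 'xooyz'
i=8: add 'q' → 'xooyzq'

xooyzq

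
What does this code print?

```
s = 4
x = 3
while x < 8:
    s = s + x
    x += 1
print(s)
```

x=3: s = 4+3 = 7
x=4: s = 7+4 = 11
x=5: s = 11+5 = 16
x=6: s = 16+6 = 22
x=7: s = 22+7 = 29

29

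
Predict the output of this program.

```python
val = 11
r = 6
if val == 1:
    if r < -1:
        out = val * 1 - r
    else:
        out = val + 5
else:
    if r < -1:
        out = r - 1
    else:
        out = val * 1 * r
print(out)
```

val=11, r=6
val == 1 is False; r < -1 is False
→ out = val * 1 * r = 66

66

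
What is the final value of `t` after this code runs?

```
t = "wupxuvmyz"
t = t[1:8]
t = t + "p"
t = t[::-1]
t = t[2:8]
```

'mvuxpu'

slice [1:8] → 'upxuvmy'
+ 'p' → 'upxuvmyp'
reverse → 'pymvuxpu'
slice [2:8] → 'mvuxpu'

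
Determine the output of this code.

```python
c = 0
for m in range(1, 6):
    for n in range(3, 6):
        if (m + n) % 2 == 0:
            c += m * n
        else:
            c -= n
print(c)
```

68

m=1,n=3: even sum, c = 0+3 = 3
m=1,n=4: odd sum, c = 3-4 = -1
m=1,n=5: even sum, c = (-1)+5 = 4
m=2,n=3: odd sum, c = 4-3 = 1
m=2,n=4: even sum, c = 1+8 = 9
m=2,n=5: odd sum, c = 9-5 = 4
m=3,n=3: even sum, c = 4+9 = 13
m=3,n=4: odd sum, c = 13-4 = 9
m=3,n=5: even sum, c = 9+15 = 24
m=4,n=3: odd sum, c = 24-3 = 21
m=4,n=4: even sum, c = 21+16 = 37
m=4,n=5: odd sum, c = 37-5 = 32
m=5,n=3: even sum, c = 32+15 = 47
m=5,n=4: odd sum, c = 47-4 = 43
m=5,n=5: even sum, c = 43+25 = 68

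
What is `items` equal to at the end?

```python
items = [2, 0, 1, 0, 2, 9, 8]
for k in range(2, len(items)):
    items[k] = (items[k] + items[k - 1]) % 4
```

[2, 0, 1, 1, 3, 0, 0]

k=2: items[2] = (1+0)%4 = 1 → [2, 0, 1, 0, 2, 9, 8]
k=3: items[3] = (0+1)%4 = 1 → [2, 0, 1, 1, 2, 9, 8]
k=4: items[4] = (2+1)%4 = 3 → [2, 0, 1, 1, 3, 9, 8]
k=5: items[5] = (9+3)%4 = 0 → [2, 0, 1, 1, 3, 0, 8]
k=6: items[6] = (8+0)%4 = 0 → [2, 0, 1, 1, 3, 0, 0]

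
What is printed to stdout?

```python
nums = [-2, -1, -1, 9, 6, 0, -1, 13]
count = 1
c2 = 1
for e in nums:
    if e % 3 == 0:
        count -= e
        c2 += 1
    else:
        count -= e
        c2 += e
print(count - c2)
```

e=-2: not %3==0, count = 1-(-2) = 3; c2=-1
e=-1: not %3==0, count = 3-(-1) = 4; c2=-2
e=-1: not %3==0, count = 4-(-1) = 5; c2=-3
e=9: %3==0, count = 5-9 = -4; c2=-2
e=6: %3==0, count = (-4)-6 = -10; c2=-1
e=0: %3==0, count = (-10)-0 = -10; c2=0
e=-1: not %3==0, count = (-10)-(-1) = -9; c2=-1
e=13: not %3==0, count = (-9)-13 = -22; c2=12
count-c2 = (-22)-12 = -34

-34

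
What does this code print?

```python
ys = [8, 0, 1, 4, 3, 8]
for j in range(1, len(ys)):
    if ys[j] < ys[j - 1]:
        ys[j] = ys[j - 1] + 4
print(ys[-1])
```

28

j=1: 0<8, ys[1] = 8+4 = 12 → [8, 12, 1, 4, 3, 8]
j=2: 1<12, ys[2] = 12+4 = 16 → [8, 12, 16, 4, 3, 8]
j=3: 4<16, ys[3] = 16+4 = 20 → [8, 12, 16, 20, 3, 8]
j=4: 3<20, ys[4] = 20+4 = 24 → [8, 12, 16, 20, 24, 8]
j=5: 8<24, ys[5] = 24+4 = 28 → [8, 12, 16, 20, 24, 28]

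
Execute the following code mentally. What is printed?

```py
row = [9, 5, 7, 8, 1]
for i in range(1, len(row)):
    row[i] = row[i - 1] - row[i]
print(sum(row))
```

-13

i=1: row[1] = 9-5 = 4 → [9, 4, 7, 8, 1]
i=2: row[2] = 4-7 = -3 → [9, 4, -3, 8, 1]
i=3: row[3] = (-3)-8 = -11 → [9, 4, -3, -11, 1]
i=4: row[4] = (-11)-1 = -12 → [9, 4, -3, -11, -12]
sum = -13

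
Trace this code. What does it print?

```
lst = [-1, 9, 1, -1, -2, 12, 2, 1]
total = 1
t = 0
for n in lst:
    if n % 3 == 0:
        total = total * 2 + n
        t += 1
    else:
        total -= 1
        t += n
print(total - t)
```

20

n=-1: not %3==0, total = 1-1 = 0; t=-1
n=9: %3==0, total = 0*2+9 = 9; t=0
n=1: not %3==0, total = 9-1 = 8; t=1
n=-1: not %3==0, total = 8-1 = 7; t=0
n=-2: not %3==0, total = 7-1 = 6; t=-2
n=12: %3==0, total = 6*2+12 = 24; t=-1
n=2: not %3==0, total = 24-1 = 23; t=1
n=1: not %3==0, total = 23-1 = 22; t=2
total-t = 22-2 = 20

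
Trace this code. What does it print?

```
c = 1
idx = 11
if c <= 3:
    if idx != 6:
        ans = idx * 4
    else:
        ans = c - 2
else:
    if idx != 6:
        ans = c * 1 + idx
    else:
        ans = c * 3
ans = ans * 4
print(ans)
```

c=1, idx=11
c <= 3 is True; idx != 6 is True
→ ans = idx * 4 = 44
ans = 44*4 = 176

176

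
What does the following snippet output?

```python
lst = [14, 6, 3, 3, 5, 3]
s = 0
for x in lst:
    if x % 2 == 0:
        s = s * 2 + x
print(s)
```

x=14: even, s = 0*2+14 = 14
x=6: even, s = 14*2+6 = 34
x=3: not even
x=3: not even
x=5: not even
x=3: not even

34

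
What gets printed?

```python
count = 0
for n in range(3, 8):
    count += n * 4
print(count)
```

100

n=3: count = 0+3*4 = 12
n=4: count = 12+4*4 = 28
n=5: count = 28+5*4 = 48
n=6: count = 48+6*4 = 72
n=7: count = 72+7*4 = 100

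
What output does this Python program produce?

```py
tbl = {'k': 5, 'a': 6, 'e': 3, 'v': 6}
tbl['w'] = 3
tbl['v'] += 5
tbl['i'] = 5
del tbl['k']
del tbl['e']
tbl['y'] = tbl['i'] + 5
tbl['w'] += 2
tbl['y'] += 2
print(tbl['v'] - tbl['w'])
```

6

tbl['w'] = 3 → {'k': 5, 'a': 6, 'e': 3, 'v': 6, 'w': 3}
tbl['v'] = 6+5 = 11 → {'k': 5, 'a': 6, 'e': 3, 'v': 11, 'w': 3}
tbl['i'] = 5 → {'k': 5, 'a': 6, 'e': 3, 'v': 11, 'w': 3, 'i': 5}
del 'k' → {'a': 6, 'e': 3, 'v': 11, 'w': 3, 'i': 5}
del 'e' → {'a': 6, 'v': 11, 'w': 3, 'i': 5}
tbl['y'] = tbl['i']+5 = 10 → {'a': 6, 'v': 11, 'w': 3, 'i': 5, 'y': 10}
tbl['w'] = 3+2 = 5 → {'a': 6, 'v': 11, 'w': 5, 'i': 5, 'y': 10}
tbl['y'] = 10+2 = 12 → {'a': 6, 'v': 11, 'w': 5, 'i': 5, 'y': 12}
tbl['v']-tbl['w'] = 11-5 = 6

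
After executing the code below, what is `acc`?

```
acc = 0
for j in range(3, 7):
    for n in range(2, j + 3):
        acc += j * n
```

467

j=3,n=2: acc = 0+6 = 6
j=3,n=3: acc = 6+9 = 15
j=3,n=4: acc = 15+12 = 27
j=3,n=5: acc = 27+15 = 42
j=4,n=2: acc = 42+8 = 50
j=4,n=3: acc = 50+12 = 62
j=4,n=4: acc = 62+16 = 78
j=4,n=5: acc = 78+20 = 98
j=4,n=6: acc = 98+24 = 122
j=5,n=2: acc = 122+10 = 132
j=5,n=3: acc = 132+15 = 147
j=5,n=4: acc = 147+20 = 167
j=5,n=5: acc = 167+25 = 192
j=5,n=6: acc = 192+30 = 222
j=5,n=7: acc = 222+35 = 257
j=6,n=2: acc = 257+12 = 269
j=6,n=3: acc = 269+18 = 287
j=6,n=4: acc = 287+24 = 311
j=6,n=5: acc = 311+30 = 341
j=6,n=6: acc = 341+36 = 377
j=6,n=7: acc = 377+42 = 419
j=6,n=8: acc = 419+48 = 467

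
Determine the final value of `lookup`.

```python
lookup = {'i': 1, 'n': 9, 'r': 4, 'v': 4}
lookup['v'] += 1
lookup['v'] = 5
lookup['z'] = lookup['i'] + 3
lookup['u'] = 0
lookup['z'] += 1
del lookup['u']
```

{'i': 1, 'n': 9, 'r': 4, 'v': 5, 'z': 5}

lookup['v'] = 4+1 = 5 → {'i': 1, 'n': 9, 'r': 4, 'v': 5}
lookup['v'] = 5 → {'i': 1, 'n': 9, 'r': 4, 'v': 5}
lookup['z'] = lookup['i']+3 = 4 → {'i': 1, 'n': 9, 'r': 4, 'v': 5, 'z': 4}
lookup['u'] = 0 → {'i': 1, 'n': 9, 'r': 4, 'v': 5, 'z': 4, 'u': 0}
lookup['z'] = 4+1 = 5 → {'i': 1, 'n': 9, 'r': 4, 'v': 5, 'z': 5, 'u': 0}
del 'u' → {'i': 1, 'n': 9, 'r': 4, 'v': 5, 'z': 5}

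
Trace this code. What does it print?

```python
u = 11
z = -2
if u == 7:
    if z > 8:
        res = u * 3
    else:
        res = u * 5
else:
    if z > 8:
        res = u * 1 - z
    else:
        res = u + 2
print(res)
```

13

u=11, z=-2
u == 7 is False; z > 8 is False
→ res = u + 2 = 13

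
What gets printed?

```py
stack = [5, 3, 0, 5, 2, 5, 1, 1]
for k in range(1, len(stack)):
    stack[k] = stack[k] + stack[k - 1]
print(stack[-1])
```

k=1: stack[1] = 3+5 = 8 → [5, 8, 0, 5, 2, 5, 1, 1]
k=2: stack[2] = 0+8 = 8 → [5, 8, 8, 5, 2, 5, 1, 1]
k=3: stack[3] = 5+8 = 13 → [5, 8, 8, 13, 2, 5, 1, 1]
k=4: stack[4] = 2+13 = 15 → [5, 8, 8, 13, 15, 5, 1, 1]
k=5: stack[5] = 5+15 = 20 → [5, 8, 8, 13, 15, 20, 1, 1]
k=6: stack[6] = 1+20 = 21 → [5, 8, 8, 13, 15, 20, 21, 1]
k=7: stack[7] = 1+21 = 22 → [5, 8, 8, 13, 15, 20, 21, 22]

22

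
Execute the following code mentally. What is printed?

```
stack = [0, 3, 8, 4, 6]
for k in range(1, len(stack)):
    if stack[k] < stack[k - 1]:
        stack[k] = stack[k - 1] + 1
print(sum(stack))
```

k=1: 3>=0, unchanged → [0, 3, 8, 4, 6]
k=2: 8>=3, unchanged → [0, 3, 8, 4, 6]
k=3: 4<8, stack[3] = 8+1 = 9 → [0, 3, 8, 9, 6]
k=4: 6<9, stack[4] = 9+1 = 10 → [0, 3, 8, 9, 10]
sum = 30

30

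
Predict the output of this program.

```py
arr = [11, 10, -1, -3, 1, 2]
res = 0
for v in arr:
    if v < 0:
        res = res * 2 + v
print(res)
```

v=11: not <0
v=10: not <0
v=-1: <0, res = 0*2+(-1) = -1
v=-3: <0, res = (-1)*2+(-3) = -5
v=1: not <0
v=2: not <0

-5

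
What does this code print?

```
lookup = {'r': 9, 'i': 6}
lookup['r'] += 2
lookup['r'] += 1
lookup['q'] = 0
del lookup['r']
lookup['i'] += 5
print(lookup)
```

lookup['r'] = 9+2 = 11 → {'r': 11, 'i': 6}
lookup['r'] = 11+1 = 12 → {'r': 12, 'i': 6}
lookup['q'] = 0 → {'r': 12, 'i': 6, 'q': 0}
del 'r' → {'i': 6, 'q': 0}
lookup['i'] = 6+5 = 11 → {'i': 11, 'q': 0}

{'i': 11, 'q': 0}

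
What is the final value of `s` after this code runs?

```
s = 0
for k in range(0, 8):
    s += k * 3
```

k=0: s = 0+0*3 = 0
k=1: s = 0+1*3 = 3
k=2: s = 3+2*3 = 9
k=3: s = 9+3*3 = 18
k=4: s = 18+4*3 = 30
k=5: s = 30+5*3 = 45
k=6: s = 45+6*3 = 63
k=7: s = 63+7*3 = 84

84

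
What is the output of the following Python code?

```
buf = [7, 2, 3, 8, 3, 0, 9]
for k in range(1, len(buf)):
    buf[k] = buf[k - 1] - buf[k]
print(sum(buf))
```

k=1: buf[1] = 7-2 = 5 → [7, 5, 3, 8, 3, 0, 9]
k=2: buf[2] = 5-3 = 2 → [7, 5, 2, 8, 3, 0, 9]
k=3: buf[3] = 2-8 = -6 → [7, 5, 2, -6, 3, 0, 9]
k=4: buf[4] = (-6)-3 = -9 → [7, 5, 2, -6, -9, 0, 9]
k=5: buf[5] = (-9)-0 = -9 → [7, 5, 2, -6, -9, -9, 9]
k=6: buf[6] = (-9)-9 = -18 → [7, 5, 2, -6, -9, -9, -18]
sum = -28

-28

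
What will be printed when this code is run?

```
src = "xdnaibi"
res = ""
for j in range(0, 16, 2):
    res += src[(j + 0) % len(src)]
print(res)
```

xniidabx

j=0: add src[0]='x' → 'x'
j=2: add src[2]='n' → 'xn'
j=4: add src[4]='i' → 'xni'
j=6: add src[6]='i' → 'xnii'
j=8: add src[1]='d' → 'xniid'
j=10: add src[3]='a' → 'xniida'
j=12: add src[5]='b' → 'xniidab'
j=14: add src[0]='x' → 'xniidabx'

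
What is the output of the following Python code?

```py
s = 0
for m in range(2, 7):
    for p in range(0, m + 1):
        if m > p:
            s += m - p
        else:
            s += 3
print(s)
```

m=2,p=0: 2>0, s = 0+2 = 2
m=2,p=1: 2>1, s = 2+1 = 3
m=2,p=2: not 2>2, s = 3+3 = 6
m=3,p=0: 3>0, s = 6+3 = 9
m=3,p=1: 3>1, s = 9+2 = 11
m=3,p=2: 3>2, s = 11+1 = 12
m=3,p=3: not 3>3, s = 12+3 = 15
m=4,p=0: 4>0, s = 15+4 = 19
m=4,p=1: 4>1, s = 19+3 = 22
m=4,p=2: 4>2, s = 22+2 = 24
m=4,p=3: 4>3, s = 24+1 = 25
m=4,p=4: not 4>4, s = 25+3 = 28
m=5,p=0: 5>0, s = 28+5 = 33
m=5,p=1: 5>1, s = 33+4 = 37
m=5,p=2: 5>2, s = 37+3 = 40
m=5,p=3: 5>3, s = 40+2 = 42
m=5,p=4: 5>4, s = 42+1 = 43
m=5,p=5: not 5>5, s = 43+3 = 46
m=6,p=0: 6>0, s = 46+6 = 52
m=6,p=1: 6>1, s = 52+5 = 57
m=6,p=2: 6>2, s = 57+4 = 61
m=6,p=3: 6>3, s = 61+3 = 64
m=6,p=4: 6>4, s = 64+2 = 66
m=6,p=5: 6>5, s = 66+1 = 67
m=6,p=6: not 6>6, s = 67+3 = 70

70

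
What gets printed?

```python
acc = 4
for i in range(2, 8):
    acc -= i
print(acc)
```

i=2: acc = 4-2 = 2
i=3: acc = 2-3 = -1
i=4: acc = (-1)-4 = -5
i=5: acc = (-5)-5 = -10
i=6: acc = (-10)-6 = -16
i=7: acc = (-16)-7 = -23

-23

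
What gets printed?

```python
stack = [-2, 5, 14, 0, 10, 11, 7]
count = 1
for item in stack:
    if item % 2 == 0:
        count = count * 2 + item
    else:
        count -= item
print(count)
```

item=-2: even, count = 1*2+(-2) = 0
item=5: not even, count = 0-5 = -5
item=14: even, count = (-5)*2+14 = 4
item=0: even, count = 4*2+0 = 8
item=10: even, count = 8*2+10 = 26
item=11: not even, count = 26-11 = 15
item=7: not even, count = 15-7 = 8

8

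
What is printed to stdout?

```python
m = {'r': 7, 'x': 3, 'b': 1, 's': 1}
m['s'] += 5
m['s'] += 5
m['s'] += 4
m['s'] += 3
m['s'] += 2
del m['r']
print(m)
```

m['s'] = 1+5 = 6 → {'r': 7, 'x': 3, 'b': 1, 's': 6}
m['s'] = 6+5 = 11 → {'r': 7, 'x': 3, 'b': 1, 's': 11}
m['s'] = 11+4 = 15 → {'r': 7, 'x': 3, 'b': 1, 's': 15}
m['s'] = 15+3 = 18 → {'r': 7, 'x': 3, 'b': 1, 's': 18}
m['s'] = 18+2 = 20 → {'r': 7, 'x': 3, 'b': 1, 's': 20}
del 'r' → {'x': 3, 'b': 1, 's': 20}

{'x': 3, 'b': 1, 's': 20}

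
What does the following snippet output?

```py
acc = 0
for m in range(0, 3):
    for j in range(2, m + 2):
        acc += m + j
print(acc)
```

12

m=1,j=2: acc = 0+3 = 3
m=2,j=2: acc = 3+4 = 7
m=2,j=3: acc = 7+5 = 12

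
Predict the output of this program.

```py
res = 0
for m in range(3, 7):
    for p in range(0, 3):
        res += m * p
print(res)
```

m=3,p=0: res = 0+0 = 0
m=3,p=1: res = 0+3 = 3
m=3,p=2: res = 3+6 = 9
m=4,p=0: res = 9+0 = 9
m=4,p=1: res = 9+4 = 13
m=4,p=2: res = 13+8 = 21
m=5,p=0: res = 21+0 = 21
m=5,p=1: res = 21+5 = 26
m=5,p=2: res = 26+10 = 36
m=6,p=0: res = 36+0 = 36
m=6,p=1: res = 36+6 = 42
m=6,p=2: res = 42+12 = 54

54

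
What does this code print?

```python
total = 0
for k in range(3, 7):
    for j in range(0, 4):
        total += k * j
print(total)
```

k=3,j=0: total = 0+0 = 0
k=3,j=1: total = 0+3 = 3
k=3,j=2: total = 3+6 = 9
k=3,j=3: total = 9+9 = 18
k=4,j=0: total = 18+0 = 18
k=4,j=1: total = 18+4 = 22
k=4,j=2: total = 22+8 = 30
k=4,j=3: total = 30+12 = 42
k=5,j=0: total = 42+0 = 42
k=5,j=1: total = 42+5 = 47
k=5,j=2: total = 47+10 = 57
k=5,j=3: total = 57+15 = 72
k=6,j=0: total = 72+0 = 72
k=6,j=1: total = 72+6 = 78
k=6,j=2: total = 78+12 = 90
k=6,j=3: total = 90+18 = 108

108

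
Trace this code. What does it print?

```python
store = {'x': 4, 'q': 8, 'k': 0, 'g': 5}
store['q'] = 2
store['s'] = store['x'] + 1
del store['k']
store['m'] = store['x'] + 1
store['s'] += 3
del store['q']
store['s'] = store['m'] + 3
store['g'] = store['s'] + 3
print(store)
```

{'x': 4, 'g': 11, 's': 8, 'm': 5}

store['q'] = 2 → {'x': 4, 'q': 2, 'k': 0, 'g': 5}
store['s'] = store['x']+1 = 5 → {'x': 4, 'q': 2, 'k': 0, 'g': 5, 's': 5}
del 'k' → {'x': 4, 'q': 2, 'g': 5, 's': 5}
store['m'] = store['x']+1 = 5 → {'x': 4, 'q': 2, 'g': 5, 's': 5, 'm': 5}
store['s'] = 5+3 = 8 → {'x': 4, 'q': 2, 'g': 5, 's': 8, 'm': 5}
del 'q' → {'x': 4, 'g': 5, 's': 8, 'm': 5}
store['s'] = store['m']+3 = 8 → {'x': 4, 'g': 5, 's': 8, 'm': 5}
store['g'] = store['s']+3 = 11 → {'x': 4, 'g': 11, 's': 8, 'm': 5}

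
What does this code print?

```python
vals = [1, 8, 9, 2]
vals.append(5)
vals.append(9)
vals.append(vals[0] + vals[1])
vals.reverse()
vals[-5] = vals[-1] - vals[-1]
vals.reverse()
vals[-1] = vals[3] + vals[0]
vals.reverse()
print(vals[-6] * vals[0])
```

append 5 → [1, 8, 9, 2, 5]
append 9 → [1, 8, 9, 2, 5, 9]
append vals[0]+vals[1] = 1+8 = 9 → [1, 8, 9, 2, 5, 9, 9]
reverse → [9, 9, 5, 2, 9, 8, 1]
vals[-5] = vals[-1]-vals[-1] = 1-1 = 0 → [9, 9, 0, 2, 9, 8, 1]
reverse → [1, 8, 9, 2, 0, 9, 9]
vals[-1] = vals[3]+vals[0] = 2+1 = 3 → [1, 8, 9, 2, 0, 9, 3]
reverse → [3, 9, 0, 2, 9, 8, 1]
vals[-6]*vals[0] = 9*3 = 27

27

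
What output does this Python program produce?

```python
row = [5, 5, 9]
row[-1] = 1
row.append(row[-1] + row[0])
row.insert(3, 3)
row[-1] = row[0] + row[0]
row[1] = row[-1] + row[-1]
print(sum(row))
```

row[-1] = 1 → [5, 5, 1]
append row[-1]+row[0] = 1+5 = 6 → [5, 5, 1, 6]
insert 3 at 3 → [5, 5, 1, 3, 6]
row[-1] = row[0]+row[0] = 5+5 = 10 → [5, 5, 1, 3, 10]
row[1] = row[-1]+row[-1] = 10+10 = 20 → [5, 20, 1, 3, 10]
sum = 39

39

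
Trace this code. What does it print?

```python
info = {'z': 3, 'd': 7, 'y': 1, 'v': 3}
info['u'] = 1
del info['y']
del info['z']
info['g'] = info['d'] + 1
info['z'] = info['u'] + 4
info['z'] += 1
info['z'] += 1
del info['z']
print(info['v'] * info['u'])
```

3

info['u'] = 1 → {'z': 3, 'd': 7, 'y': 1, 'v': 3, 'u': 1}
del 'y' → {'z': 3, 'd': 7, 'v': 3, 'u': 1}
del 'z' → {'d': 7, 'v': 3, 'u': 1}
info['g'] = info['d']+1 = 8 → {'d': 7, 'v': 3, 'u': 1, 'g': 8}
info['z'] = info['u']+4 = 5 → {'d': 7, 'v': 3, 'u': 1, 'g': 8, 'z': 5}
info['z'] = 5+1 = 6 → {'d': 7, 'v': 3, 'u': 1, 'g': 8, 'z': 6}
info['z'] = 6+1 = 7 → {'d': 7, 'v': 3, 'u': 1, 'g': 8, 'z': 7}
del 'z' → {'d': 7, 'v': 3, 'u': 1, 'g': 8}
info['v']*info['u'] = 3*1 = 3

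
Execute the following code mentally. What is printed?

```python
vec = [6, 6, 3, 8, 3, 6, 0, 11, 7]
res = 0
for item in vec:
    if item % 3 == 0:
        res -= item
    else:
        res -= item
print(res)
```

item=6: %3==0, res = 0-6 = -6
item=6: %3==0, res = (-6)-6 = -12
item=3: %3==0, res = (-12)-3 = -15
item=8: not %3==0, res = (-15)-8 = -23
item=3: %3==0, res = (-23)-3 = -26
item=6: %3==0, res = (-26)-6 = -32
item=0: %3==0, res = (-32)-0 = -32
item=11: not %3==0, res = (-32)-11 = -43
item=7: not %3==0, res = (-43)-7 = -50

-50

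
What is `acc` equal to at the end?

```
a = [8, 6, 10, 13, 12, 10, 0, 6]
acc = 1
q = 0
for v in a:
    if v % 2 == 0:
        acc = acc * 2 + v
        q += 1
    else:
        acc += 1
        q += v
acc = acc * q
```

v=8: even, acc = 1*2+8 = 10; q=1
v=6: even, acc = 10*2+6 = 26; q=2
v=10: even, acc = 26*2+10 = 62; q=3
v=13: not even, acc = 62+1 = 63; q=16
v=12: even, acc = 63*2+12 = 138; q=17
v=10: even, acc = 138*2+10 = 286; q=18
v=0: even, acc = 286*2+0 = 572; q=19
v=6: even, acc = 572*2+6 = 1150; q=20
acc*q = 1150*20 = 23000

23000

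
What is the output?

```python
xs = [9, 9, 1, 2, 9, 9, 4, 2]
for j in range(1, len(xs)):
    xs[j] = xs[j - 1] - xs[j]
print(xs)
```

[9, 0, -1, -3, -12, -21, -25, -27]

j=1: xs[1] = 9-9 = 0 → [9, 0, 1, 2, 9, 9, 4, 2]
j=2: xs[2] = 0-1 = -1 → [9, 0, -1, 2, 9, 9, 4, 2]
j=3: xs[3] = (-1)-2 = -3 → [9, 0, -1, -3, 9, 9, 4, 2]
j=4: xs[4] = (-3)-9 = -12 → [9, 0, -1, -3, -12, 9, 4, 2]
j=5: xs[5] = (-12)-9 = -21 → [9, 0, -1, -3, -12, -21, 4, 2]
j=6: xs[6] = (-21)-4 = -25 → [9, 0, -1, -3, -12, -21, -25, 2]
j=7: xs[7] = (-25)-2 = -27 → [9, 0, -1, -3, -12, -21, -25, -27]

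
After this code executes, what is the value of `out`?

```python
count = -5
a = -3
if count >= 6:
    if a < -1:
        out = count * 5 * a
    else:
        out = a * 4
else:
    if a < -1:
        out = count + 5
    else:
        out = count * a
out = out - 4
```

count=-5, a=-3
count >= 6 is False; a < -1 is True
→ out = count + 5 = 0
out = 0-4 = -4

-4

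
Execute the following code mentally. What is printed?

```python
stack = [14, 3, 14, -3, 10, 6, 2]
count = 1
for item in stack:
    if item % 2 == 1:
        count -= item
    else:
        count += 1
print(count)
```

item=14: not odd, count = 1+1 = 2
item=3: odd, count = 2-3 = -1
item=14: not odd, count = (-1)+1 = 0
item=-3: odd, count = 0-(-3) = 3
item=10: not odd, count = 3+1 = 4
item=6: not odd, count = 4+1 = 5
item=2: not odd, count = 5+1 = 6

6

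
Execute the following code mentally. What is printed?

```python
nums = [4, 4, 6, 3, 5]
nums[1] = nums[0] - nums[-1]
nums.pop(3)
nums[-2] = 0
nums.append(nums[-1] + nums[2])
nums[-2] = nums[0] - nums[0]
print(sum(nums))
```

8

nums[1] = nums[0]-nums[-1] = 4-5 = -1 → [4, -1, 6, 3, 5]
pop(3) removes 3 → [4, -1, 6, 5]
nums[-2] = 0 → [4, -1, 0, 5]
append nums[-1]+nums[2] = 5+0 = 5 → [4, -1, 0, 5, 5]
nums[-2] = nums[0]-nums[0] = 4-4 = 0 → [4, -1, 0, 0, 5]
sum = 8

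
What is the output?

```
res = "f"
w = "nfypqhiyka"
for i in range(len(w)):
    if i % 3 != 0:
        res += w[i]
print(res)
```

ffyqhyk

i=0: skip
i=1: add 'f' → 'ff'
i=2: add 'y' → 'ffy'
i=3: skip
i=4: add 'q' → 'ffyq'
i=5: add 'h' → 'ffyqh'
i=6: skip
i=7: add 'y' → 'ffyqhy'
i=8: add 'k' → 'ffyqhyk'
i=9: skip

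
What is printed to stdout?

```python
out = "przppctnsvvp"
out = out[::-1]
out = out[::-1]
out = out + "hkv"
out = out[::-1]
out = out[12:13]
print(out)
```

z

reverse → 'pvvsntcppzrp'
reverse → 'przppctnsvvp'
+ 'hkv' → 'przppctnsvvphkv'
reverse → 'vkhpvvsntcppzrp'
slice [12:13] → 'z'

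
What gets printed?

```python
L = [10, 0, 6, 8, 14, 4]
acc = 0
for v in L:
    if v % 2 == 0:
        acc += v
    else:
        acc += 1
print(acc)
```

v=10: even, acc = 0+10 = 10
v=0: even, acc = 10+0 = 10
v=6: even, acc = 10+6 = 16
v=8: even, acc = 16+8 = 24
v=14: even, acc = 24+14 = 38
v=4: even, acc = 38+4 = 42

42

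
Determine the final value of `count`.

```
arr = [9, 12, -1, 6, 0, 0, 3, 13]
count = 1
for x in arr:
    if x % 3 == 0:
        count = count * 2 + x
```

595

x=9: %3==0, count = 1*2+9 = 11
x=12: %3==0, count = 11*2+12 = 34
x=-1: not %3==0
x=6: %3==0, count = 34*2+6 = 74
x=0: %3==0, count = 74*2+0 = 148
x=0: %3==0, count = 148*2+0 = 296
x=3: %3==0, count = 296*2+3 = 595
x=13: not %3==0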